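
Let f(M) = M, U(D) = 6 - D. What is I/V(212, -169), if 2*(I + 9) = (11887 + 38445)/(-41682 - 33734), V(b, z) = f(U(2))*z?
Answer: 351955/25490608 ≈ 0.013807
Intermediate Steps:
V(b, z) = 4*z (V(b, z) = (6 - 1*2)*z = (6 - 2)*z = 4*z)
I = -351955/37708 (I = -9 + ((11887 + 38445)/(-41682 - 33734))/2 = -9 + (50332/(-75416))/2 = -9 + (50332*(-1/75416))/2 = -9 + (½)*(-12583/18854) = -9 - 12583/37708 = -351955/37708 ≈ -9.3337)
I/V(212, -169) = -351955/(37708*(4*(-169))) = -351955/37708/(-676) = -351955/37708*(-1/676) = 351955/25490608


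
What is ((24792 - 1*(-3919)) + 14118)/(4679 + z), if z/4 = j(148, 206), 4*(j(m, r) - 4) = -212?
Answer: 42829/4483 ≈ 9.5536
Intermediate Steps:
j(m, r) = -49 (j(m, r) = 4 + (¼)*(-212) = 4 - 53 = -49)
z = -196 (z = 4*(-49) = -196)
((24792 - 1*(-3919)) + 14118)/(4679 + z) = ((24792 - 1*(-3919)) + 14118)/(4679 - 196) = ((24792 + 3919) + 14118)/4483 = (28711 + 14118)*(1/4483) = 42829*(1/4483) = 42829/4483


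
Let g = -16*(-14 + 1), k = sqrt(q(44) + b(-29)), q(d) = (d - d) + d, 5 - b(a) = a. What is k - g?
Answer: -208 + sqrt(78) ≈ -199.17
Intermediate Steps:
b(a) = 5 - a
q(d) = d (q(d) = 0 + d = d)
k = sqrt(78) (k = sqrt(44 + (5 - 1*(-29))) = sqrt(44 + (5 + 29)) = sqrt(44 + 34) = sqrt(78) ≈ 8.8318)
g = 208 (g = -16*(-13) = 208)
k - g = sqrt(78) - 1*208 = sqrt(78) - 208 = -208 + sqrt(78)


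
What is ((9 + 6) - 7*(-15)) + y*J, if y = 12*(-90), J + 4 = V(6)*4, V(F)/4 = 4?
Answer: -64680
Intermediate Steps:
V(F) = 16 (V(F) = 4*4 = 16)
J = 60 (J = -4 + 16*4 = -4 + 64 = 60)
y = -1080
((9 + 6) - 7*(-15)) + y*J = ((9 + 6) - 7*(-15)) - 1080*60 = (15 + 105) - 64800 = 120 - 64800 = -64680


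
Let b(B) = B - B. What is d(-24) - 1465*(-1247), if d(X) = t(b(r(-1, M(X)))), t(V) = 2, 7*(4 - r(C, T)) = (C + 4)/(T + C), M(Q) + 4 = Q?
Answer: 1826857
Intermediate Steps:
M(Q) = -4 + Q
r(C, T) = 4 - (4 + C)/(7*(C + T)) (r(C, T) = 4 - (C + 4)/(7*(T + C)) = 4 - (4 + C)/(7*(C + T)))
b(B) = 0
d(X) = 2
d(-24) - 1465*(-1247) = 2 - 1465*(-1247) = 2 + 1826855 = 1826857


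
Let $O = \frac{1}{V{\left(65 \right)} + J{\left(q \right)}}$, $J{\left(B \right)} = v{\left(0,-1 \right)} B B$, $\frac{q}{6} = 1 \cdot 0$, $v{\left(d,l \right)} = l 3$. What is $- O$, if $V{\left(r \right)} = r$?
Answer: $- \frac{1}{65} \approx -0.015385$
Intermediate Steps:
$v{\left(d,l \right)} = 3 l$
$q = 0$ ($q = 6 \cdot 1 \cdot 0 = 6 \cdot 0 = 0$)
$J{\left(B \right)} = - 3 B^{2}$ ($J{\left(B \right)} = 3 \left(-1\right) B B = - 3 B B = - 3 B^{2}$)
$O = \frac{1}{65}$ ($O = \frac{1}{65 - 3 \cdot 0^{2}} = \frac{1}{65 - 0} = \frac{1}{65 + 0} = \frac{1}{65} \approx 0.015385$)
$- O = \left(-1\right) \frac{1}{65} = - \frac{1}{65}$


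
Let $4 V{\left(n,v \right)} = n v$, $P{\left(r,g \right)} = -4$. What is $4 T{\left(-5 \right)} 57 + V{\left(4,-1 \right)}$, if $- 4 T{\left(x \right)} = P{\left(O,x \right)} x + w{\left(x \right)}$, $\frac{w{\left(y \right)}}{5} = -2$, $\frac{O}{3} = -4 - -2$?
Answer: $-571$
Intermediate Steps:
$O = -6$ ($O = 3 \left(-4 - -2\right) = 3 \left(-4 + 2\right) = 3 \left(-2\right) = -6$)
$w{\left(y \right)} = -10$ ($w{\left(y \right)} = 5 \left(-2\right) = -10$)
$T{\left(x \right)} = \frac{5}{2} + x$ ($T{\left(x \right)} = - \frac{- 4 x - 10}{4} = - \frac{-10 - 4 x}{4} = \frac{5}{2} + x$)
$V{\left(n,v \right)} = \frac{n v}{4}$
$4 T{\left(-5 \right)} 57 + V{\left(4,-1 \right)} = 4 \left(\frac{5}{2} - 5\right) 57 + \frac{1}{4} \cdot 4 \left(-1\right) = 4 \left(- \frac{5}{2}\right) 57 - 1 = \left(-10\right) 57 - 1 = -570 - 1 = -571$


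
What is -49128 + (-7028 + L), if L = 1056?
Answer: -55100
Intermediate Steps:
-49128 + (-7028 + L) = -49128 + (-7028 + 1056) = -49128 - 5972 = -55100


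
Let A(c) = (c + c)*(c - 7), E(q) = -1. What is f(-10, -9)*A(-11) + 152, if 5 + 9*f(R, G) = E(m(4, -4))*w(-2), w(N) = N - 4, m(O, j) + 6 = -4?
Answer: 196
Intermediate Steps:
m(O, j) = -10 (m(O, j) = -6 - 4 = -10)
w(N) = -4 + N
A(c) = 2*c*(-7 + c) (A(c) = (2*c)*(-7 + c) = 2*c*(-7 + c))
f(R, G) = ⅑ (f(R, G) = -5/9 + (-(-4 - 2))/9 = -5/9 + (-1*(-6))/9 = -5/9 + (⅑)*6 = -5/9 + ⅔ = ⅑)
f(-10, -9)*A(-11) + 152 = (2*(-11)*(-7 - 11))/9 + 152 = (2*(-11)*(-18))/9 + 152 = (⅑)*396 + 152 = 44 + 152 = 196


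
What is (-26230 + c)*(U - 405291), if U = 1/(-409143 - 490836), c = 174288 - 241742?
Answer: 11390518828256920/299993 ≈ 3.7969e+10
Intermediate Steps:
c = -67454
U = -1/899979 (U = 1/(-899979) = -1/899979 ≈ -1.1111e-6)
(-26230 + c)*(U - 405291) = (-26230 - 67454)*(-1/899979 - 405291) = -93684*(-364753388890/899979) = 11390518828256920/299993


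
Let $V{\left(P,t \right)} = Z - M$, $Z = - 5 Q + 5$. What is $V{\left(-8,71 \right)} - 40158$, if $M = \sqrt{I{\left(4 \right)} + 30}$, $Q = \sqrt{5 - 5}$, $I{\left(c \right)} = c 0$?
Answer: $-40153 - \sqrt{30} \approx -40159.0$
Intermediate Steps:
$I{\left(c \right)} = 0$
$Q = 0$ ($Q = \sqrt{0} = 0$)
$M = \sqrt{30}$ ($M = \sqrt{0 + 30} = \sqrt{30} \approx 5.4772$)
$Z = 5$ ($Z = \left(-5\right) 0 + 5 = 0 + 5 = 5$)
$V{\left(P,t \right)} = 5 - \sqrt{30}$
$V{\left(-8,71 \right)} - 40158 = \left(5 - \sqrt{30}\right) - 40158 = -40153 - \sqrt{30}$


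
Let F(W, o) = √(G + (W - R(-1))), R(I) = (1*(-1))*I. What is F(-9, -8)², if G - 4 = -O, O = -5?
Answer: -1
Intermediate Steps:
R(I) = -I
G = 9 (G = 4 - 1*(-5) = 4 + 5 = 9)
F(W, o) = √(8 + W) (F(W, o) = √(9 + (W - (-1)*(-1))) = √(9 + (W - 1*1)) = √(9 + (W - 1)) = √(9 + (-1 + W)) = √(8 + W))
F(-9, -8)² = (√(8 - 9))² = (√(-1))² = I² = -1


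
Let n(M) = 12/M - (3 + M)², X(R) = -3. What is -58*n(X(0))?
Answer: 232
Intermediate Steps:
n(M) = -(3 + M)² + 12/M
-58*n(X(0)) = -58*(-(3 - 3)² + 12/(-3)) = -58*(-1*0² + 12*(-⅓)) = -58*(-1*0 - 4) = -58*(0 - 4) = -58*(-4) = 232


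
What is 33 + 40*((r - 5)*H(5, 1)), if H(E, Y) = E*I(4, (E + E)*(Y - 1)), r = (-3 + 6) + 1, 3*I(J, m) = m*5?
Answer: 33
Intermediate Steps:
I(J, m) = 5*m/3 (I(J, m) = (m*5)/3 = (5*m)/3 = 5*m/3)
r = 4 (r = 3 + 1 = 4)
H(E, Y) = 10*E**2*(-1 + Y)/3 (H(E, Y) = E*(5*((E + E)*(Y - 1))/3) = E*(5*((2*E)*(-1 + Y))/3) = E*(5*(2*E*(-1 + Y))/3) = E*(10*E*(-1 + Y)/3) = 10*E**2*(-1 + Y)/3)
33 + 40*((r - 5)*H(5, 1)) = 33 + 40*((4 - 5)*((10/3)*5**2*(-1 + 1))) = 33 + 40*(-10*25*0/3) = 33 + 40*(-1*0) = 33 + 40*0 = 33 + 0 = 33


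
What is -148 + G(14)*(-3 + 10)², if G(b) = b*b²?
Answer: 134308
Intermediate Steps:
G(b) = b³
-148 + G(14)*(-3 + 10)² = -148 + 14³*(-3 + 10)² = -148 + 2744*7² = -148 + 2744*49 = -148 + 134456 = 134308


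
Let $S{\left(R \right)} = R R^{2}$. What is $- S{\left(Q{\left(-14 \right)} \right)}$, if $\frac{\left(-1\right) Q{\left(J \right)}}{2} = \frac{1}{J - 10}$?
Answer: $- \frac{1}{1728} \approx -0.0005787$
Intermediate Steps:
$Q{\left(J \right)} = - \frac{2}{-10 + J}$ ($Q{\left(J \right)} = - \frac{2}{J - 10} = - \frac{2}{-10 + J}$)
$S{\left(R \right)} = R^{3}$
$- S{\left(Q{\left(-14 \right)} \right)} = - \left(- \frac{2}{-10 - 14}\right)^{3} = - \left(- \frac{2}{-24}\right)^{3} = - \left(\left(-2\right) \left(- \frac{1}{24}\right)\right)^{3} = - \frac{1}{1728}$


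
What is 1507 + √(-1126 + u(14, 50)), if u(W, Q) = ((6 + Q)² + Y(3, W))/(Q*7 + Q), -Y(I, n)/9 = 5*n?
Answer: 1507 + 3*I*√49766/20 ≈ 1507.0 + 33.462*I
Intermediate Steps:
Y(I, n) = -45*n
u(W, Q) = ((6 + Q)² - 45*W)/(8*Q) (u(W, Q) = ((6 + Q)² - 45*W)/(Q*7 + Q) = ((6 + Q)² - 45*W)/(7*Q + Q) = ((6 + Q)² - 45*W)/((8*Q)) = ((6 + Q)² - 45*W)*(1/(8*Q)) = ((6 + Q)² - 45*W)/(8*Q))
1507 + √(-1126 + u(14, 50)) = 1507 + √(-1126 + (⅛)*((6 + 50)² - 45*14)/50) = 1507 + √(-1126 + (⅛)*(1/50)*(56² - 630)) = 1507 + √(-1126 + (⅛)*(1/50)*(3136 - 630)) = 1507 + √(-1126 + (⅛)*(1/50)*2506) = 1507 + √(-1126 + 1253/200) = 1507 + √(-223947/200) = 1507 + 3*I*√49766/20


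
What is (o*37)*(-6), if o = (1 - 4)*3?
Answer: 1998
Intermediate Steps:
o = -9 (o = -3*3 = -9)
(o*37)*(-6) = -9*37*(-6) = -333*(-6) = 1998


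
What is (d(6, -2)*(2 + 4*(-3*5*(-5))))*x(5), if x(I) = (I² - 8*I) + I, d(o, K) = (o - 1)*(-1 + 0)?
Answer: 15100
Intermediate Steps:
d(o, K) = 1 - o (d(o, K) = (-1 + o)*(-1) = 1 - o)
x(I) = I² - 7*I
(d(6, -2)*(2 + 4*(-3*5*(-5))))*x(5) = ((1 - 1*6)*(2 + 4*(-3*5*(-5))))*(5*(-7 + 5)) = ((1 - 6)*(2 + 4*(-15*(-5))))*(5*(-2)) = -5*(2 + 4*75)*(-10) = -5*(2 + 300)*(-10) = -5*302*(-10) = -1510*(-10) = 15100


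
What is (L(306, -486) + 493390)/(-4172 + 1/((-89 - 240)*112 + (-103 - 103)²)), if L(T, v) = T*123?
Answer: -2967384464/23313135 ≈ -127.28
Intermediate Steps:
L(T, v) = 123*T
(L(306, -486) + 493390)/(-4172 + 1/((-89 - 240)*112 + (-103 - 103)²)) = (123*306 + 493390)/(-4172 + 1/((-89 - 240)*112 + (-103 - 103)²)) = (37638 + 493390)/(-4172 + 1/(-329*112 + (-206)²)) = 531028/(-4172 + 1/(-36848 + 42436)) = 531028/(-4172 + 1/5588) = 531028/(-23313135/5588) = 531028*(-5588/23313135) = -2967384464/23313135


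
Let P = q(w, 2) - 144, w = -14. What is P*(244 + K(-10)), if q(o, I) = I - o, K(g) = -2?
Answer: -30976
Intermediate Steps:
P = -128 (P = (2 - 1*(-14)) - 144 = (2 + 14) - 144 = 16 - 144 = -128)
P*(244 + K(-10)) = -128*(244 - 2) = -128*242 = -30976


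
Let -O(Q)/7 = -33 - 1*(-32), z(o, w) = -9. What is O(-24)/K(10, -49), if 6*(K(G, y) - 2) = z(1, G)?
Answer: 14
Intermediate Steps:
K(G, y) = 1/2 (K(G, y) = 2 + (1/6)*(-9) = 2 - 3/2 = 1/2)
O(Q) = 7 (O(Q) = -7*(-33 - 1*(-32)) = -7*(-33 + 32) = -7*(-1) = 7)
O(-24)/K(10, -49) = 7/(1/2) = 7*2 = 14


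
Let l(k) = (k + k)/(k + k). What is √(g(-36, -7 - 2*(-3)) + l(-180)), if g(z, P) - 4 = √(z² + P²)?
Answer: √(5 + √1297) ≈ 6.4042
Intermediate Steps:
g(z, P) = 4 + √(P² + z²) (g(z, P) = 4 + √(z² + P²) = 4 + √(P² + z²))
l(k) = 1 (l(k) = (2*k)/((2*k)) = (2*k)*(1/(2*k)) = 1)
√(g(-36, -7 - 2*(-3)) + l(-180)) = √((4 + √((-7 - 2*(-3))² + (-36)²)) + 1) = √((4 + √((-7 + 6)² + 1296)) + 1) = √((4 + √((-1)² + 1296)) + 1) = √((4 + √(1 + 1296)) + 1) = √((4 + √1297) + 1) = √(5 + √1297)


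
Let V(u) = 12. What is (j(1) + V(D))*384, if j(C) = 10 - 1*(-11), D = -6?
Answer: 12672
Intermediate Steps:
j(C) = 21 (j(C) = 10 + 11 = 21)
(j(1) + V(D))*384 = (21 + 12)*384 = 33*384 = 12672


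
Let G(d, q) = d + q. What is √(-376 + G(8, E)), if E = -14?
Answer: I*√382 ≈ 19.545*I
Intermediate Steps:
√(-376 + G(8, E)) = √(-376 + (8 - 14)) = √(-376 - 6) = √(-382) = I*√382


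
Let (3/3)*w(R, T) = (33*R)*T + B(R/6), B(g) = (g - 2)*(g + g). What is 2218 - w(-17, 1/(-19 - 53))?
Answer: 157163/72 ≈ 2182.8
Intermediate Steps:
B(g) = 2*g*(-2 + g) (B(g) = (-2 + g)*(2*g) = 2*g*(-2 + g))
w(R, T) = 33*R*T + R*(-2 + R/6)/3 (w(R, T) = (33*R)*T + 2*(R/6)*(-2 + R/6) = 33*R*T + 2*(R*(⅙))*(-2 + R*(⅙)) = 33*R*T + 2*(R/6)*(-2 + R/6) = 33*R*T + R*(-2 + R/6)/3)
2218 - w(-17, 1/(-19 - 53)) = 2218 - (-17)*(-12 - 17 + 594/(-19 - 53))/18 = 2218 - (-17)*(-12 - 17 + 594/(-72))/18 = 2218 - (-17)*(-12 - 17 + 594*(-1/72))/18 = 2218 - (-17)*(-12 - 17 - 33/4)/18 = 2218 - (-17)*(-149)/(18*4) = 2218 - 1*2533/72 = 2218 - 2533/72 = 157163/72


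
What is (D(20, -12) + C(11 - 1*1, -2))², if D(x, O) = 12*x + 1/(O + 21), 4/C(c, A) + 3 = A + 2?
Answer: 4618201/81 ≈ 57015.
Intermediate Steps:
C(c, A) = 4/(-1 + A) (C(c, A) = 4/(-3 + (A + 2)) = 4/(-3 + (2 + A)) = 4/(-1 + A))
D(x, O) = 1/(21 + O) + 12*x (D(x, O) = 12*x + 1/(21 + O) = 1/(21 + O) + 12*x)
(D(20, -12) + C(11 - 1*1, -2))² = ((1 + 252*20 + 12*(-12)*20)/(21 - 12) + 4/(-1 - 2))² = ((1 + 5040 - 2880)/9 + 4/(-3))² = ((⅑)*2161 + 4*(-⅓))² = (2161/9 - 4/3)² = (2149/9)² = 4618201/81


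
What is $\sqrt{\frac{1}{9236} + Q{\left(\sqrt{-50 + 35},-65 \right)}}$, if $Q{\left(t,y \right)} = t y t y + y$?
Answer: $\frac{i \sqrt{1352916616251}}{4618} \approx 251.87 i$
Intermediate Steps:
$Q{\left(t,y \right)} = y + t^{2} y^{2}$ ($Q{\left(t,y \right)} = y t^{2} y + y = t^{2} y^{2} + y = y + t^{2} y^{2}$)
$\sqrt{\frac{1}{9236} + Q{\left(\sqrt{-50 + 35},-65 \right)}} = \sqrt{\frac{1}{9236} - 65 \left(1 - 65 \left(\sqrt{-50 + 35}\right)^{2}\right)} = \sqrt{\frac{1}{9236} - 65 \left(1 - 65 \left(\sqrt{-15}\right)^{2}\right)} = \sqrt{\frac{1}{9236} - 65 \left(1 - 65 \left(i \sqrt{15}\right)^{2}\right)} = \sqrt{\frac{1}{9236} - 65 \left(1 - -975\right)} = \sqrt{\frac{1}{9236} - 65 \left(1 + 975\right)} = \sqrt{\frac{1}{9236} - 63440} = \sqrt{- \frac{585931839}{9236}} = \frac{i \sqrt{1352916616251}}{4618}$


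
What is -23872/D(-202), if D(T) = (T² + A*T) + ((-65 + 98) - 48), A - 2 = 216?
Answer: 23872/3247 ≈ 7.3520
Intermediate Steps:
A = 218 (A = 2 + 216 = 218)
D(T) = -15 + T² + 218*T (D(T) = (T² + 218*T) + ((-65 + 98) - 48) = (T² + 218*T) + (33 - 48) = (T² + 218*T) - 15 = -15 + T² + 218*T)
-23872/D(-202) = -23872/(-15 + (-202)² + 218*(-202)) = -23872/(-15 + 40804 - 44036) = -23872/(-3247) = -23872*(-1/3247) = 23872/3247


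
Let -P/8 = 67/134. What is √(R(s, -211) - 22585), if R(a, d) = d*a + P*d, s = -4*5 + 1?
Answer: 2*I*√4433 ≈ 133.16*I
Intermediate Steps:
P = -4 (P = -536/134 = -8*½ = -4)
s = -19 (s = -20 + 1 = -19)
R(a, d) = -4*d + a*d (R(a, d) = d*a - 4*d = a*d - 4*d = -4*d + a*d)
√(R(s, -211) - 22585) = √(-211*(-4 - 19) - 22585) = √(-211*(-23) - 22585) = √(4853 - 22585) = √(-17732) = 2*I*√4433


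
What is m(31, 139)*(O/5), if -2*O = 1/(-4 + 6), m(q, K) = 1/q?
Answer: -1/620 ≈ -0.0016129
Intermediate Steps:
O = -¼ (O = -1/(2*(-4 + 6)) = -½/2 = -½*½ = -¼ ≈ -0.25000)
m(31, 139)*(O/5) = (-¼/5)/31 = (-¼*⅕)/31 = (1/31)*(-1/20) = -1/620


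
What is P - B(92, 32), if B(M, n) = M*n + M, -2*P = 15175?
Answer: -21247/2 ≈ -10624.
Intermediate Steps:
P = -15175/2 (P = -1/2*15175 = -15175/2 ≈ -7587.5)
B(M, n) = M + M*n
P - B(92, 32) = -15175/2 - 92*(1 + 32) = -15175/2 - 92*33 = -15175/2 - 1*3036 = -15175/2 - 3036 = -21247/2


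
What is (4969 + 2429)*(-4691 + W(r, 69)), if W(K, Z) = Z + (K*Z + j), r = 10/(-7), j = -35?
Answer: -246272022/7 ≈ -3.5182e+7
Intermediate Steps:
r = -10/7 (r = 10*(-1/7) = -10/7 ≈ -1.4286)
W(K, Z) = -35 + Z + K*Z (W(K, Z) = Z + (K*Z - 35) = Z + (-35 + K*Z) = -35 + Z + K*Z)
(4969 + 2429)*(-4691 + W(r, 69)) = (4969 + 2429)*(-4691 + (-35 + 69 - 10/7*69)) = 7398*(-4691 + (-35 + 69 - 690/7)) = 7398*(-4691 - 452/7) = 7398*(-33289/7) = -246272022/7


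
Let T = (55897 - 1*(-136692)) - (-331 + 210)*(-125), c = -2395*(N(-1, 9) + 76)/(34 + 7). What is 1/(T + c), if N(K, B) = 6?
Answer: 1/172674 ≈ 5.7913e-6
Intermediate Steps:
c = -4790 (c = -2395*(6 + 76)/(34 + 7) = -196390/41 = -2395*2 = -4790)
T = 177464 (T = (55897 + 136692) - (-121)*(-125) = 192589 - 1*15125 = 192589 - 15125 = 177464)
1/(T + c) = 1/(177464 - 4790) = 1/172674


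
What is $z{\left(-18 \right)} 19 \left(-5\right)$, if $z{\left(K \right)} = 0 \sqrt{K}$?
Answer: $0$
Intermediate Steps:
$z{\left(K \right)} = 0$
$z{\left(-18 \right)} 19 \left(-5\right) = 0 \cdot 19 \left(-5\right) = 0 \left(-95\right) = 0$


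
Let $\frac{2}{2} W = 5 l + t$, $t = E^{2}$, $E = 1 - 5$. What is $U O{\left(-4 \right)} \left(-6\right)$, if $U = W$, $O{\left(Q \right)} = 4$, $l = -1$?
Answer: $-264$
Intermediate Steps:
$E = -4$
$t = 16$ ($t = \left(-4\right)^{2} = 16$)
$W = 11$ ($W = 5 \left(-1\right) + 16 = -5 + 16 = 11$)
$U = 11$
$U O{\left(-4 \right)} \left(-6\right) = 11 \cdot 4 \left(-6\right) = 44 \left(-6\right) = -264$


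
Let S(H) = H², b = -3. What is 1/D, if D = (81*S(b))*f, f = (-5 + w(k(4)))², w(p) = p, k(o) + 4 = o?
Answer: 1/18225 ≈ 5.4870e-5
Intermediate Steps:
k(o) = -4 + o
f = 25 (f = (-5 + (-4 + 4))² = (-5 + 0)² = (-5)² = 25)
D = 18225 (D = (81*(-3)²)*25 = (81*9)*25 = 729*25 = 18225)
1/D = 1/18225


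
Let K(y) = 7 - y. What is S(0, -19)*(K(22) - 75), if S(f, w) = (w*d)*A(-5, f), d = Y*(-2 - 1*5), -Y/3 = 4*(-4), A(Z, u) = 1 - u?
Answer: -574560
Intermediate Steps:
Y = 48 (Y = -12*(-4) = -3*(-16) = 48)
d = -336 (d = 48*(-2 - 1*5) = 48*(-2 - 5) = 48*(-7) = -336)
S(f, w) = -336*w*(1 - f) (S(f, w) = (w*(-336))*(1 - f) = (-336*w)*(1 - f) = -336*w*(1 - f))
S(0, -19)*(K(22) - 75) = (336*(-19)*(-1 + 0))*((7 - 1*22) - 75) = (336*(-19)*(-1))*((7 - 22) - 75) = 6384*(-15 - 75) = 6384*(-90) = -574560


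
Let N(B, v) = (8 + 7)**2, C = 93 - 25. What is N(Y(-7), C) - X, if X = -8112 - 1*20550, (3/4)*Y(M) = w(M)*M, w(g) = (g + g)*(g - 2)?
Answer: 28887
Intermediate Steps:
w(g) = 2*g*(-2 + g) (w(g) = (2*g)*(-2 + g) = 2*g*(-2 + g))
C = 68
Y(M) = 8*M**2*(-2 + M)/3 (Y(M) = 4*((2*M*(-2 + M))*M)/3 = 4*(2*M**2*(-2 + M))/3 = 8*M**2*(-2 + M)/3)
X = -28662 (X = -8112 - 20550 = -28662)
N(B, v) = 225 (N(B, v) = 15**2 = 225)
N(Y(-7), C) - X = 225 - 1*(-28662) = 225 + 28662 = 28887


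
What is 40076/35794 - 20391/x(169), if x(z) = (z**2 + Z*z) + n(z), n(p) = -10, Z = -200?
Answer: 470117189/93941353 ≈ 5.0044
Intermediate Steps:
x(z) = -10 + z**2 - 200*z (x(z) = (z**2 - 200*z) - 10 = -10 + z**2 - 200*z)
40076/35794 - 20391/x(169) = 40076/35794 - 20391/(-10 + 169**2 - 200*169) = 40076*(1/35794) - 20391/(-10 + 28561 - 33800) = 20038/17897 - 20391/(-5249) = 20038/17897 - 20391*(-1/5249) = 20038/17897 + 20391/5249 = 470117189/93941353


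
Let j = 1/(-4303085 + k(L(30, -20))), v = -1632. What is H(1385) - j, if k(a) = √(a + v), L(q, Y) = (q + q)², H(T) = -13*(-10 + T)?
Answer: -330983161705915790/18516540515257 + 4*√123/18516540515257 ≈ -17875.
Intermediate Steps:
H(T) = 130 - 13*T
L(q, Y) = 4*q² (L(q, Y) = (2*q)² = 4*q²)
k(a) = √(-1632 + a) (k(a) = √(a - 1632) = √(-1632 + a))
j = 1/(-4303085 + 4*√123) (j = 1/(-4303085 + √(-1632 + 4*30²)) = 1/(-4303085 + √(-1632 + 4*900)) = 1/(-4303085 + √(-1632 + 3600)) = 1/(-4303085 + √1968) = 1/(-4303085 + 4*√123) ≈ -2.3239e-7)
H(1385) - j = (130 - 13*1385) - (-4303085/18516540515257 - 4*√123/18516540515257) = (130 - 18005) + (4303085/18516540515257 + 4*√123/18516540515257) = -17875 + (4303085/18516540515257 + 4*√123/18516540515257) = -330983161705915790/18516540515257 + 4*√123/18516540515257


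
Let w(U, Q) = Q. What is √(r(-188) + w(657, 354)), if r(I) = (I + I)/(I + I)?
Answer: √355 ≈ 18.841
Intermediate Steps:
r(I) = 1 (r(I) = (2*I)/((2*I)) = (2*I)*(1/(2*I)) = 1)
√(r(-188) + w(657, 354)) = √(1 + 354) = √355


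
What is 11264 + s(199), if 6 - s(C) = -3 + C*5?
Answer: 10278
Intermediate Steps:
s(C) = 9 - 5*C (s(C) = 6 - (-3 + C*5) = 6 - (-3 + 5*C) = 6 + (3 - 5*C) = 9 - 5*C)
11264 + s(199) = 11264 + (9 - 5*199) = 11264 + (9 - 995) = 11264 - 986 = 10278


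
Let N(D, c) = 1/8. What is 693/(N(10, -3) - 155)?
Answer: -264/59 ≈ -4.4746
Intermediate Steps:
N(D, c) = 1/8
693/(N(10, -3) - 155) = 693/(1/8 - 155) = 693/(-1239/8) = 693*(-8/1239) = -264/59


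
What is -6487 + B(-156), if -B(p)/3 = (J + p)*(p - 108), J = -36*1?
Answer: -158551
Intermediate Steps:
J = -36
B(p) = -3*(-108 + p)*(-36 + p) (B(p) = -3*(-36 + p)*(p - 108) = -3*(-36 + p)*(-108 + p) = -3*(-108 + p)*(-36 + p))
-6487 + B(-156) = -6487 + (-11664 - 3*(-156)² + 432*(-156)) = -6487 + (-11664 - 3*24336 - 67392) = -6487 + (-11664 - 73008 - 67392) = -6487 - 152064 = -158551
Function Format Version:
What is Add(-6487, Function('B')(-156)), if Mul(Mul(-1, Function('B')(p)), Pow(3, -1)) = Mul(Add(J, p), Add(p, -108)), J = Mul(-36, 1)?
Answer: -158551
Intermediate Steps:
J = -36
Function('B')(p) = Mul(-3, Add(-108, p), Add(-36, p)) (Function('B')(p) = Mul(-3, Mul(Add(-36, p), Add(p, -108))) = Mul(-3, Mul(Add(-36, p), Add(-108, p))) = Mul(-3, Mul(Add(-108, p), Add(-36, p))) = Mul(-3, Add(-108, p), Add(-36, p)))
Add(-6487, Function('B')(-156)) = Add(-6487, Add(-11664, Mul(-3, Pow(-156, 2)), Mul(432, -156))) = Add(-6487, Add(-11664, Mul(-3, 24336), -67392)) = Add(-6487, Add(-11664, -73008, -67392)) = Add(-6487, -152064) = -158551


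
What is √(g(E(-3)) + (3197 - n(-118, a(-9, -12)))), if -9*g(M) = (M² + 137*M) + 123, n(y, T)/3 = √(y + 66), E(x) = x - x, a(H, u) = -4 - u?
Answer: √(28650 - 54*I*√13)/3 ≈ 56.421 - 0.19171*I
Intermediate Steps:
E(x) = 0
n(y, T) = 3*√(66 + y) (n(y, T) = 3*√(y + 66) = 3*√(66 + y))
g(M) = -41/3 - 137*M/9 - M²/9 (g(M) = -((M² + 137*M) + 123)/9 = -(123 + M² + 137*M)/9 = -41/3 - 137*M/9 - M²/9)
√(g(E(-3)) + (3197 - n(-118, a(-9, -12)))) = √((-41/3 - 137/9*0 - ⅑*0²) + (3197 - 3*√(66 - 118))) = √((-41/3 + 0 - ⅑*0) + (3197 - 3*√(-52))) = √((-41/3 + 0 + 0) + (3197 - 3*2*I*√13)) = √(-41/3 + (3197 - 6*I*√13)) = √(9550/3 - 6*I*√13)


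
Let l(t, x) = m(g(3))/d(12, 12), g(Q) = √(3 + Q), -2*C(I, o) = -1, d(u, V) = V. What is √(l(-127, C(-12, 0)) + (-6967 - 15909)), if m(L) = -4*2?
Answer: I*√205890/3 ≈ 151.25*I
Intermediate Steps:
C(I, o) = ½ (C(I, o) = -½*(-1) = ½)
m(L) = -8
l(t, x) = -⅔ (l(t, x) = -8/12 = -8*1/12 = -⅔)
√(l(-127, C(-12, 0)) + (-6967 - 15909)) = √(-⅔ + (-6967 - 15909)) = √(-⅔ - 22876) = √(-68630/3) = I*√205890/3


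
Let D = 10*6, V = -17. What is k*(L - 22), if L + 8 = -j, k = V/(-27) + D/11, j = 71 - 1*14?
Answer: -52403/99 ≈ -529.32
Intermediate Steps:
j = 57 (j = 71 - 14 = 57)
D = 60
k = 1807/297 (k = -17/(-27) + 60/11 = -17*(-1/27) + 60*(1/11) = 17/27 + 60/11 = 1807/297 ≈ 6.0842)
L = -65 (L = -8 - 1*57 = -8 - 57 = -65)
k*(L - 22) = 1807*(-65 - 22)/297 = (1807/297)*(-87) = -52403/99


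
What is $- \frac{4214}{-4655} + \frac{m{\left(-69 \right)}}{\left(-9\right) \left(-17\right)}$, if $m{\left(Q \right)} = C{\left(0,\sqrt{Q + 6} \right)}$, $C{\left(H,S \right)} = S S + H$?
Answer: $\frac{797}{1615} \approx 0.4935$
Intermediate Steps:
$C{\left(H,S \right)} = H + S^{2}$ ($C{\left(H,S \right)} = S^{2} + H = H + S^{2}$)
$m{\left(Q \right)} = 6 + Q$ ($m{\left(Q \right)} = 0 + \left(\sqrt{Q + 6}\right)^{2} = 0 + \left(\sqrt{6 + Q}\right)^{2} = 0 + \left(6 + Q\right) = 6 + Q$)
$- \frac{4214}{-4655} + \frac{m{\left(-69 \right)}}{\left(-9\right) \left(-17\right)} = - \frac{4214}{-4655} + \frac{6 - 69}{\left(-9\right) \left(-17\right)} = \left(-4214\right) \left(- \frac{1}{4655}\right) - \frac{63}{153} = \frac{86}{95} - \frac{7}{17} = \frac{797}{1615}$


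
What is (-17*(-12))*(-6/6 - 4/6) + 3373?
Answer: 3033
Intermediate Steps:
(-17*(-12))*(-6/6 - 4/6) + 3373 = 204*(-6*⅙ - 4*⅙) + 3373 = 204*(-1 - ⅔) + 3373 = 204*(-5/3) + 3373 = -340 + 3373 = 3033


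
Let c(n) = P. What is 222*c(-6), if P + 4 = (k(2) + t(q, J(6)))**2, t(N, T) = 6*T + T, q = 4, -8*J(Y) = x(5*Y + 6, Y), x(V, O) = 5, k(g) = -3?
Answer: 357975/32 ≈ 11187.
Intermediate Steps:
J(Y) = -5/8 (J(Y) = -1/8*5 = -5/8)
t(N, T) = 7*T
P = 3225/64 (P = -4 + (-3 + 7*(-5/8))**2 = -4 + (-3 - 35/8)**2 = -4 + (-59/8)**2 = -4 + 3481/64 = 3225/64 ≈ 50.391)
c(n) = 3225/64
222*c(-6) = 222*(3225/64) = 357975/32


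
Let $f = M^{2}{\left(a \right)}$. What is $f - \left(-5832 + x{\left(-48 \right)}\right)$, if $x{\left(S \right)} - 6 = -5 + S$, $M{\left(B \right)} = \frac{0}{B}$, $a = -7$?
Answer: $5879$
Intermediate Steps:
$M{\left(B \right)} = 0$
$x{\left(S \right)} = 1 + S$ ($x{\left(S \right)} = 6 + \left(-5 + S\right) = 1 + S$)
$f = 0$ ($f = 0^{2} = 0$)
$f - \left(-5832 + x{\left(-48 \right)}\right) = 0 + \left(5832 - \left(1 - 48\right)\right) = 0 + \left(5832 - -47\right) = 0 + \left(5832 + 47\right) = 0 + 5879 = 5879$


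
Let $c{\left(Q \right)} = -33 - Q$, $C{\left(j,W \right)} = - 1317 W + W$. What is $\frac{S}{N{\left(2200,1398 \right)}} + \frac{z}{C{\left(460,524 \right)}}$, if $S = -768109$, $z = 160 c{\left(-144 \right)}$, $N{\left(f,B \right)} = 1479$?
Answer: $- \frac{33106371481}{63743421} \approx -519.37$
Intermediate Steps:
$C{\left(j,W \right)} = - 1316 W$
$z = 17760$ ($z = 160 \left(-33 - -144\right) = 160 \left(-33 + 144\right) = 160 \cdot 111 = 17760$)
$\frac{S}{N{\left(2200,1398 \right)}} + \frac{z}{C{\left(460,524 \right)}} = - \frac{768109}{1479} + \frac{17760}{\left(-1316\right) 524} = \left(-768109\right) \frac{1}{1479} + \frac{17760}{-689584} = - \frac{768109}{1479} + 17760 \left(- \frac{1}{689584}\right) = - \frac{768109}{1479} - \frac{1110}{43099} = - \frac{33106371481}{63743421}$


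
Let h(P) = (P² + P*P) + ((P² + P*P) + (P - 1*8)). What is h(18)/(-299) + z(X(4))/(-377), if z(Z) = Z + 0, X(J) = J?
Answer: -37966/8671 ≈ -4.3785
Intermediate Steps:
h(P) = -8 + P + 4*P² (h(P) = (P² + P²) + ((P² + P²) + (P - 8)) = 2*P² + (2*P² + (-8 + P)) = 2*P² + (-8 + P + 2*P²) = -8 + P + 4*P²)
z(Z) = Z
h(18)/(-299) + z(X(4))/(-377) = (-8 + 18 + 4*18²)/(-299) + 4/(-377) = (-8 + 18 + 4*324)*(-1/299) + 4*(-1/377) = (-8 + 18 + 1296)*(-1/299) - 4/377 = 1306*(-1/299) - 4/377 = -1306/299 - 4/377 = -37966/8671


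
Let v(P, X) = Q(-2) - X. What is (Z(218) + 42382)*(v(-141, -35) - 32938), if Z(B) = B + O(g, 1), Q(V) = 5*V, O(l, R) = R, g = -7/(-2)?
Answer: -1402126713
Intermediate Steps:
g = 7/2 (g = -7*(-½) = 7/2 ≈ 3.5000)
v(P, X) = -10 - X (v(P, X) = 5*(-2) - X = -10 - X)
Z(B) = 1 + B (Z(B) = B + 1 = 1 + B)
(Z(218) + 42382)*(v(-141, -35) - 32938) = ((1 + 218) + 42382)*((-10 - 1*(-35)) - 32938) = (219 + 42382)*((-10 + 35) - 32938) = 42601*(25 - 32938) = 42601*(-32913) = -1402126713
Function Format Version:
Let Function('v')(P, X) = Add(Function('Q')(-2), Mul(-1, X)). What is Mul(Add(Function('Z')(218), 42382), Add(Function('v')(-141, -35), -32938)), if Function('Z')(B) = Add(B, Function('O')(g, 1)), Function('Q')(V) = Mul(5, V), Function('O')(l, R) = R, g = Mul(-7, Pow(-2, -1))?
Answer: -1402126713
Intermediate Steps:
g = Rational(7, 2) (g = Mul(-7, Rational(-1, 2)) = Rational(7, 2) ≈ 3.5000)
Function('v')(P, X) = Add(-10, Mul(-1, X)) (Function('v')(P, X) = Add(Mul(5, -2), Mul(-1, X)) = Add(-10, Mul(-1, X)))
Function('Z')(B) = Add(1, B) (Function('Z')(B) = Add(B, 1) = Add(1, B))
Mul(Add(Function('Z')(218), 42382), Add(Function('v')(-141, -35), -32938)) = Mul(Add(Add(1, 218), 42382), Add(Add(-10, Mul(-1, -35)), -32938)) = Mul(Add(219, 42382), Add(Add(-10, 35), -32938)) = Mul(42601, Add(25, -32938)) = Mul(42601, -32913) = -1402126713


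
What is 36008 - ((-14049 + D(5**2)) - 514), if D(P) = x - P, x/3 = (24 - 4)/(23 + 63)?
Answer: 2175598/43 ≈ 50595.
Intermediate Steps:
x = 30/43 (x = 3*((24 - 4)/(23 + 63)) = 3*(20/86) = 3*(20*(1/86)) = 3*(10/43) = 30/43 ≈ 0.69767)
D(P) = 30/43 - P
36008 - ((-14049 + D(5**2)) - 514) = 36008 - ((-14049 + (30/43 - 1*5**2)) - 514) = 36008 - ((-14049 + (30/43 - 1*25)) - 514) = 36008 - ((-14049 + (30/43 - 25)) - 514) = 36008 - ((-14049 - 1045/43) - 514) = 36008 - (-605152/43 - 514) = 36008 - 1*(-627254/43) = 36008 + 627254/43 = 2175598/43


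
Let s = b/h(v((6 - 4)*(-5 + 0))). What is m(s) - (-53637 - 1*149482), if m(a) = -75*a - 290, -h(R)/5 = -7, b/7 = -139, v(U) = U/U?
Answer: 204914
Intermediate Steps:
v(U) = 1
b = -973 (b = 7*(-139) = -973)
h(R) = 35 (h(R) = -5*(-7) = 35)
s = -139/5 (s = -973/35 = -973*1/35 = -139/5 ≈ -27.800)
m(a) = -290 - 75*a
m(s) - (-53637 - 1*149482) = (-290 - 75*(-139/5)) - (-53637 - 1*149482) = (-290 + 2085) - (-53637 - 149482) = 1795 - 1*(-203119) = 1795 + 203119 = 204914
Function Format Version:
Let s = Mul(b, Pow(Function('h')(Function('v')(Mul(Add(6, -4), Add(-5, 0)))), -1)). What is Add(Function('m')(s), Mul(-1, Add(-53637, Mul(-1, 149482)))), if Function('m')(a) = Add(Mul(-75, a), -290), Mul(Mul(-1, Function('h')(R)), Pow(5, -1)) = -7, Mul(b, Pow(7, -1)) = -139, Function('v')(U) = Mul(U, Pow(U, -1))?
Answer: 204914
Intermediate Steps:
Function('v')(U) = 1
b = -973 (b = Mul(7, -139) = -973)
Function('h')(R) = 35 (Function('h')(R) = Mul(-5, -7) = 35)
s = Rational(-139, 5) (s = Mul(-973, Pow(35, -1)) = Mul(-973, Rational(1, 35)) = Rational(-139, 5) ≈ -27.800)
Function('m')(a) = Add(-290, Mul(-75, a))
Add(Function('m')(s), Mul(-1, Add(-53637, Mul(-1, 149482)))) = Add(Add(-290, Mul(-75, Rational(-139, 5))), Mul(-1, Add(-53637, Mul(-1, 149482)))) = Add(Add(-290, 2085), Mul(-1, Add(-53637, -149482))) = Add(1795, Mul(-1, -203119)) = Add(1795, 203119) = 204914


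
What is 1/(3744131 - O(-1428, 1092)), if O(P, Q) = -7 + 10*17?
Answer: 1/3743968 ≈ 2.6710e-7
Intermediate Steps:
O(P, Q) = 163 (O(P, Q) = -7 + 170 = 163)
1/(3744131 - O(-1428, 1092)) = 1/(3744131 - 1*163) = 1/(3744131 - 163) = 1/3743968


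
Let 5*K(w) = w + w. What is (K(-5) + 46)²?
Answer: 1936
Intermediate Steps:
K(w) = 2*w/5 (K(w) = (w + w)/5 = (2*w)/5 = 2*w/5)
(K(-5) + 46)² = ((⅖)*(-5) + 46)² = (-2 + 46)² = 44² = 1936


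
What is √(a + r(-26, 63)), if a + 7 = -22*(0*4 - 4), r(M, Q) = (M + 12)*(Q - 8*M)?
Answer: I*√3713 ≈ 60.934*I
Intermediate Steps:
r(M, Q) = (12 + M)*(Q - 8*M)
a = 81 (a = -7 - 22*(0*4 - 4) = -7 - 22*(0 - 4) = -7 - 22*(-4) = -7 + 88 = 81)
√(a + r(-26, 63)) = √(81 + (-96*(-26) - 8*(-26)² + 12*63 - 26*63)) = √(81 + (2496 - 8*676 + 756 - 1638)) = √(81 + (2496 - 5408 + 756 - 1638)) = √(81 - 3794) = √(-3713) = I*√3713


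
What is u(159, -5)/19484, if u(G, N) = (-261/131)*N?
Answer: 1305/2552404 ≈ 0.00051128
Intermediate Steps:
u(G, N) = -261*N/131 (u(G, N) = (-261*1/131)*N = -261*N/131)
u(159, -5)/19484 = -261/131*(-5)/19484 = (1305/131)*(1/19484) = 1305/2552404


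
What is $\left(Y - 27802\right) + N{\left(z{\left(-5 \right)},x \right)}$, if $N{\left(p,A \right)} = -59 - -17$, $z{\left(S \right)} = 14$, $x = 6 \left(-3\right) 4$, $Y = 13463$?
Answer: $-14381$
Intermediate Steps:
$x = -72$ ($x = \left(-18\right) 4 = -72$)
$N{\left(p,A \right)} = -42$ ($N{\left(p,A \right)} = -59 + 17 = -42$)
$\left(Y - 27802\right) + N{\left(z{\left(-5 \right)},x \right)} = \left(13463 - 27802\right) - 42 = -14339 - 42 = -14381$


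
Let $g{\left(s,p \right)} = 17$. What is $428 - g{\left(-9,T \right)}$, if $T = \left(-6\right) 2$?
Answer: $411$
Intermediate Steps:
$T = -12$
$428 - g{\left(-9,T \right)} = 428 - 17 = 411$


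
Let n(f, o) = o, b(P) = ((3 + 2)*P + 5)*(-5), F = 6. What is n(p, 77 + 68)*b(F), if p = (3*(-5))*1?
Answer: -25375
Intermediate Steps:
p = -15 (p = -15*1 = -15)
b(P) = -25 - 25*P (b(P) = (5*P + 5)*(-5) = (5 + 5*P)*(-5) = -25 - 25*P)
n(p, 77 + 68)*b(F) = (77 + 68)*(-25 - 25*6) = 145*(-25 - 150) = 145*(-175) = -25375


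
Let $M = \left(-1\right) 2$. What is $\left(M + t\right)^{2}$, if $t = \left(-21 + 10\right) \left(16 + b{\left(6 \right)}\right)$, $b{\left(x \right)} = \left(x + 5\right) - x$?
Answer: $54289$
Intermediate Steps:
$b{\left(x \right)} = 5$ ($b{\left(x \right)} = \left(5 + x\right) - x = 5$)
$M = -2$
$t = -231$ ($t = \left(-21 + 10\right) \left(16 + 5\right) = \left(-11\right) 21 = -231$)
$\left(M + t\right)^{2} = \left(-2 - 231\right)^{2} = \left(-233\right)^{2} = 54289$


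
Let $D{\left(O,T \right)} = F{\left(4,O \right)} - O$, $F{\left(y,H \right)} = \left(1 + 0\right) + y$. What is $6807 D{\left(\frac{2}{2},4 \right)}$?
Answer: $27228$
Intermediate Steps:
$F{\left(y,H \right)} = 1 + y$
$D{\left(O,T \right)} = 5 - O$ ($D{\left(O,T \right)} = \left(1 + 4\right) - O = 5 - O$)
$6807 D{\left(\frac{2}{2},4 \right)} = 6807 \left(5 - \frac{2}{2}\right) = 6807 \left(5 - 2 \cdot \frac{1}{2}\right) = 6807 \left(5 - 1\right) = 6807 \cdot 4 = 27228$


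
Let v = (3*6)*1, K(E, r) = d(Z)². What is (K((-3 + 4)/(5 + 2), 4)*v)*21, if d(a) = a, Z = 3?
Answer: 3402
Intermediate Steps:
K(E, r) = 9 (K(E, r) = 3² = 9)
v = 18 (v = 18*1 = 18)
(K((-3 + 4)/(5 + 2), 4)*v)*21 = (9*18)*21 = 162*21 = 3402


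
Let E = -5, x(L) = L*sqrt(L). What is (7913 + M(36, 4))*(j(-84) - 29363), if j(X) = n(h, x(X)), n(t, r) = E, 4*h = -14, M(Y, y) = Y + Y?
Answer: -234503480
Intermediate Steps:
M(Y, y) = 2*Y
x(L) = L**(3/2)
h = -7/2 (h = (1/4)*(-14) = -7/2 ≈ -3.5000)
n(t, r) = -5
j(X) = -5
(7913 + M(36, 4))*(j(-84) - 29363) = (7913 + 2*36)*(-5 - 29363) = (7913 + 72)*(-29368) = 7985*(-29368) = -234503480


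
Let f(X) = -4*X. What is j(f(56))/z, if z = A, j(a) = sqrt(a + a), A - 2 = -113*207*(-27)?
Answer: 8*I*sqrt(7)/631559 ≈ 3.3514e-5*I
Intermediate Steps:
A = 631559 (A = 2 - 113*207*(-27) = 2 - 23391*(-27) = 2 + 631557 = 631559)
j(a) = sqrt(2)*sqrt(a) (j(a) = sqrt(2*a) = sqrt(2)*sqrt(a))
z = 631559
j(f(56))/z = (sqrt(2)*sqrt(-4*56))/631559 = (sqrt(2)*sqrt(-224))*(1/631559) = (sqrt(2)*(4*I*sqrt(14)))*(1/631559) = (8*I*sqrt(7))*(1/631559) = 8*I*sqrt(7)/631559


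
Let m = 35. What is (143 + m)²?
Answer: 31684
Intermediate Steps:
(143 + m)² = (143 + 35)² = 178² = 31684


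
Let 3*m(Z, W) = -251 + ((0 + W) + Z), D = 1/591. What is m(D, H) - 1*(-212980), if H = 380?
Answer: 377689780/1773 ≈ 2.1302e+5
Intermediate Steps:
D = 1/591 ≈ 0.0016920
m(Z, W) = -251/3 + W/3 + Z/3 (m(Z, W) = (-251 + ((0 + W) + Z))/3 = (-251 + (W + Z))/3 = (-251 + W + Z)/3 = -251/3 + W/3 + Z/3)
m(D, H) - 1*(-212980) = (-251/3 + (⅓)*380 + (⅓)*(1/591)) - 1*(-212980) = (-251/3 + 380/3 + 1/1773) + 212980 = 76240/1773 + 212980 = 377689780/1773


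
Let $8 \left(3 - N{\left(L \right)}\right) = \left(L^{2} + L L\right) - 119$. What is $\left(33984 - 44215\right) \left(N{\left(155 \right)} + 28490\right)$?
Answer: $- \frac{1841713003}{8} \approx -2.3021 \cdot 10^{8}$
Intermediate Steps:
$N{\left(L \right)} = \frac{143}{8} - \frac{L^{2}}{4}$ ($N{\left(L \right)} = 3 - \frac{\left(L^{2} + L L\right) - 119}{8} = 3 - \frac{\left(L^{2} + L^{2}\right) - 119}{8} = 3 - \frac{2 L^{2} - 119}{8} = 3 - \frac{-119 + 2 L^{2}}{8} = 3 - \left(- \frac{119}{8} + \frac{L^{2}}{4}\right) = \frac{143}{8} - \frac{L^{2}}{4}$)
$\left(33984 - 44215\right) \left(N{\left(155 \right)} + 28490\right) = \left(33984 - 44215\right) \left(\left(\frac{143}{8} - \frac{155^{2}}{4}\right) + 28490\right) = - 10231 \left(\left(\frac{143}{8} - \frac{24025}{4}\right) + 28490\right) = - 10231 \left(- \frac{47907}{8} + 28490\right) = \left(-10231\right) \frac{180013}{8} = - \frac{1841713003}{8}$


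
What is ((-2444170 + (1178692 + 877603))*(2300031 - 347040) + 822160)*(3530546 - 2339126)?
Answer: -902519190836340300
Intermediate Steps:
((-2444170 + (1178692 + 877603))*(2300031 - 347040) + 822160)*(3530546 - 2339126) = ((-2444170 + 2056295)*1952991 + 822160)*1191420 = (-387875*1952991 + 822160)*1191420 = (-757516384125 + 822160)*1191420 = -757515561965*1191420 = -902519190836340300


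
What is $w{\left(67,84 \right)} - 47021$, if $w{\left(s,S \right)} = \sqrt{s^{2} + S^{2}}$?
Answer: $-47021 + \sqrt{11545} \approx -46914.0$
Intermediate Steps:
$w{\left(s,S \right)} = \sqrt{S^{2} + s^{2}}$
$w{\left(67,84 \right)} - 47021 = \sqrt{84^{2} + 67^{2}} - 47021 = \sqrt{7056 + 4489} - 47021 = \sqrt{11545} - 47021 = -47021 + \sqrt{11545}$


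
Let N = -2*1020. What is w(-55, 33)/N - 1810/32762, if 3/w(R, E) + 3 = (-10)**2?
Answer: -59710181/1080490760 ≈ -0.055262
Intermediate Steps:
w(R, E) = 3/97 (w(R, E) = 3/(-3 + (-10)**2) = 3/(-3 + 100) = 3/97)
N = -2040
w(-55, 33)/N - 1810/32762 = (3/97)/(-2040) - 1810/32762 = (3/97)*(-1/2040) - 1810*1/32762 = -1/65960 - 905/16381 = -59710181/1080490760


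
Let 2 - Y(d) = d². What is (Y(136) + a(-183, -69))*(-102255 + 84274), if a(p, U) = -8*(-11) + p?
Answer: 334248809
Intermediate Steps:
Y(d) = 2 - d²
a(p, U) = 88 + p
(Y(136) + a(-183, -69))*(-102255 + 84274) = ((2 - 1*136²) + (88 - 183))*(-102255 + 84274) = ((2 - 1*18496) - 95)*(-17981) = ((2 - 18496) - 95)*(-17981) = (-18494 - 95)*(-17981) = -18589*(-17981) = 334248809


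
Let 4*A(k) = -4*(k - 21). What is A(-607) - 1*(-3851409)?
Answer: 3852037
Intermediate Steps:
A(k) = 21 - k (A(k) = (-4*(k - 21))/4 = (-4*(-21 + k))/4 = (84 - 4*k)/4 = 21 - k)
A(-607) - 1*(-3851409) = (21 - 1*(-607)) - 1*(-3851409) = (21 + 607) + 3851409 = 628 + 3851409 = 3852037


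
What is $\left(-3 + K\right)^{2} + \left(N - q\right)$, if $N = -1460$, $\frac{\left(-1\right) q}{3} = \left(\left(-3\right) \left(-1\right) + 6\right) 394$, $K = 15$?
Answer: $9322$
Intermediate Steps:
$q = -10638$ ($q = - 3 \left(\left(-3\right) \left(-1\right) + 6\right) 394 = - 3 \left(3 + 6\right) 394 = - 3 \cdot 9 \cdot 394 = \left(-3\right) 3546 = -10638$)
$\left(-3 + K\right)^{2} + \left(N - q\right) = \left(-3 + 15\right)^{2} - -9178 = 12^{2} + \left(-1460 + 10638\right) = 144 + 9178 = 9322$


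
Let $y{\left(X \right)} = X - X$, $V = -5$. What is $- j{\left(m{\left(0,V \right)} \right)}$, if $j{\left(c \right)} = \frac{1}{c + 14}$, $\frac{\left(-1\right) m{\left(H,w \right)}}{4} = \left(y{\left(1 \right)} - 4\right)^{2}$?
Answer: $\frac{1}{50} \approx 0.02$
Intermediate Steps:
$y{\left(X \right)} = 0$
$m{\left(H,w \right)} = -64$ ($m{\left(H,w \right)} = - 4 \left(0 - 4\right)^{2} = - 4 \left(-4\right)^{2} = \left(-4\right) 16 = -64$)
$j{\left(c \right)} = \frac{1}{14 + c}$
$- j{\left(m{\left(0,V \right)} \right)} = - \frac{1}{14 - 64} = - \frac{1}{-50} = \left(-1\right) \left(- \frac{1}{50}\right) = \frac{1}{50}$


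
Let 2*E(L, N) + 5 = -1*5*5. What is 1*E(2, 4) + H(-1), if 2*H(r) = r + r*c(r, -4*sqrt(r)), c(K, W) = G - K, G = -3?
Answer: -29/2 ≈ -14.500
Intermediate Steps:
c(K, W) = -3 - K
E(L, N) = -15 (E(L, N) = -5/2 + (-1*5*5)/2 = -5/2 + (-5*5)/2 = -5/2 + (1/2)*(-25) = -5/2 - 25/2 = -15)
H(r) = r/2 + r*(-3 - r)/2 (H(r) = (r + r*(-3 - r))/2 = r/2 + r*(-3 - r)/2)
1*E(2, 4) + H(-1) = 1*(-15) - 1/2*(-1)*(2 - 1) = -15 - 1/2*(-1)*1 = -15 + 1/2 = -29/2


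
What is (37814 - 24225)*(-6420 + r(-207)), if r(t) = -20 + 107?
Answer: -86059137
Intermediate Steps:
r(t) = 87
(37814 - 24225)*(-6420 + r(-207)) = (37814 - 24225)*(-6420 + 87) = 13589*(-6333) = -86059137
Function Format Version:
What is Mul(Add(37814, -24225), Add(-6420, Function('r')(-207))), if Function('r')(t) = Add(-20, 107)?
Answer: -86059137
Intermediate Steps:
Function('r')(t) = 87
Mul(Add(37814, -24225), Add(-6420, Function('r')(-207))) = Mul(Add(37814, -24225), Add(-6420, 87)) = Mul(13589, -6333) = -86059137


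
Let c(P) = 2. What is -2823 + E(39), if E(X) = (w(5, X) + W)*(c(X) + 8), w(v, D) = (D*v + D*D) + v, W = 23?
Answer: 14617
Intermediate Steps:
w(v, D) = v + D² + D*v (w(v, D) = (D*v + D²) + v = (D² + D*v) + v = v + D² + D*v)
E(X) = 280 + 10*X² + 50*X (E(X) = ((5 + X² + X*5) + 23)*(2 + 8) = ((5 + X² + 5*X) + 23)*10 = (28 + X² + 5*X)*10 = 280 + 10*X² + 50*X)
-2823 + E(39) = -2823 + (280 + 10*39² + 50*39) = -2823 + (280 + 10*1521 + 1950) = -2823 + (280 + 15210 + 1950) = -2823 + 17440 = 14617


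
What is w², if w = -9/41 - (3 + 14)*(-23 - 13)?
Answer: 629156889/1681 ≈ 3.7428e+5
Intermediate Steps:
w = 25083/41 (w = -9*1/41 - 17*(-36) = -9/41 - 1*(-612) = -9/41 + 612 = 25083/41 ≈ 611.78)
w² = (25083/41)² = 629156889/1681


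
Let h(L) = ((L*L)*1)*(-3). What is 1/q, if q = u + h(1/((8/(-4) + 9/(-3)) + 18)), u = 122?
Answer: 169/20615 ≈ 0.0081979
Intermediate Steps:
h(L) = -3*L² (h(L) = (L²*1)*(-3) = L²*(-3) = -3*L²)
q = 20615/169 (q = 122 - 3/((8/(-4) + 9/(-3)) + 18)² = 122 - 3/((8*(-¼) + 9*(-⅓)) + 18)² = 122 - 3/((-2 - 3) + 18)² = 122 - 3/(-5 + 18)² = 122 - 3*(1/13)² = 122 - 3*1/169 = 122 - 3/169 = 20615/169 ≈ 121.98)
1/q = 1/(20615/169) = 169/20615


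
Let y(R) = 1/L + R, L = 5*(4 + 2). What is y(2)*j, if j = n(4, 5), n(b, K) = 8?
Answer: 244/15 ≈ 16.267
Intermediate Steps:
L = 30 (L = 5*6 = 30)
y(R) = 1/30 + R
j = 8
y(2)*j = (1/30 + 2)*8 = (61/30)*8 = 244/15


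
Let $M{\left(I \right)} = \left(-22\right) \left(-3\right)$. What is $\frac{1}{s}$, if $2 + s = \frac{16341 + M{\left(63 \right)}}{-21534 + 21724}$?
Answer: $\frac{190}{16027} \approx 0.011855$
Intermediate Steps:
$M{\left(I \right)} = 66$
$s = \frac{16027}{190}$ ($s = -2 + \frac{16341 + 66}{-21534 + 21724} = -2 + \frac{16407}{190} = \frac{16027}{190} \approx 84.353$)
$\frac{1}{s} = \frac{1}{\frac{16027}{190}} = \frac{190}{16027}$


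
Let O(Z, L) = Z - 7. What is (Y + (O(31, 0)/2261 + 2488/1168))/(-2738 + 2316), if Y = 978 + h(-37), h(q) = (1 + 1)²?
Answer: -324870767/139304732 ≈ -2.3321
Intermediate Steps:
h(q) = 4 (h(q) = 2² = 4)
Y = 982 (Y = 978 + 4 = 982)
O(Z, L) = -7 + Z
(Y + (O(31, 0)/2261 + 2488/1168))/(-2738 + 2316) = (982 + ((-7 + 31)/2261 + 2488/1168))/(-2738 + 2316) = (982 + (24*(1/2261) + 2488*(1/1168)))/(-422) = (982 + (24/2261 + 311/146))*(-1/422) = (982 + 706675/330106)*(-1/422) = (324870767/330106)*(-1/422) = -324870767/139304732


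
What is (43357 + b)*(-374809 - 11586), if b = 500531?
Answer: -210155603760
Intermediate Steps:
(43357 + b)*(-374809 - 11586) = (43357 + 500531)*(-374809 - 11586) = 543888*(-386395) = -210155603760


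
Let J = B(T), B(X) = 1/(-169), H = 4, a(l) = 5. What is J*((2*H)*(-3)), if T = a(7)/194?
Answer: 24/169 ≈ 0.14201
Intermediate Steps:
T = 5/194 ≈ 0.025773
B(X) = -1/169
J = -1/169 ≈ -0.0059172
J*((2*H)*(-3)) = -2*4*(-3)/169 = -8*(-3)/169 = -1/169*(-24) = 24/169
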